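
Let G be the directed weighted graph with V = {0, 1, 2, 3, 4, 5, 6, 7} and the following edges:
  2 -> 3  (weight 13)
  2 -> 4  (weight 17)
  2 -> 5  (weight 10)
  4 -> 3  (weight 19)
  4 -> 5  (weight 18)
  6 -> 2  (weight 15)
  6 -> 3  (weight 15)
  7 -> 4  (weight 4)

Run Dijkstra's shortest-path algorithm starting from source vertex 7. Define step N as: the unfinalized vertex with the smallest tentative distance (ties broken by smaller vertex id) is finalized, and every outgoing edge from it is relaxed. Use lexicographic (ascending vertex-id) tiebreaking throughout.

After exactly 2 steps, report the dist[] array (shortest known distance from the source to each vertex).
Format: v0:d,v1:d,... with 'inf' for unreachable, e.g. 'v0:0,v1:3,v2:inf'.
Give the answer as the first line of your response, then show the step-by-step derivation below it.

v0:inf,v1:inf,v2:inf,v3:23,v4:4,v5:22,v6:inf,v7:0

step 1: dist = v0:inf,v1:inf,v2:inf,v3:inf,v4:4,v5:inf,v6:inf,v7:0
step 2: dist = v0:inf,v1:inf,v2:inf,v3:23,v4:4,v5:22,v6:inf,v7:0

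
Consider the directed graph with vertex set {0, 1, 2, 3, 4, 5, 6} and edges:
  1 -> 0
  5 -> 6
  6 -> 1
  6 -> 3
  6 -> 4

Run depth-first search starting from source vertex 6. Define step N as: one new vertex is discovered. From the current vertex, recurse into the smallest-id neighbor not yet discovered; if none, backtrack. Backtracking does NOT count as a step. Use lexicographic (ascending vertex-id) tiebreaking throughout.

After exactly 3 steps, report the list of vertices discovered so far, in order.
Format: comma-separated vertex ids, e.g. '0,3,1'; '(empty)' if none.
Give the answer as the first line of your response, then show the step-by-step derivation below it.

6,1,0

step 1: discover 6; path=6; order=6
step 2: discover 1; path=6>1; order=6,1
step 3: discover 0; path=6>1>0; order=6,1,0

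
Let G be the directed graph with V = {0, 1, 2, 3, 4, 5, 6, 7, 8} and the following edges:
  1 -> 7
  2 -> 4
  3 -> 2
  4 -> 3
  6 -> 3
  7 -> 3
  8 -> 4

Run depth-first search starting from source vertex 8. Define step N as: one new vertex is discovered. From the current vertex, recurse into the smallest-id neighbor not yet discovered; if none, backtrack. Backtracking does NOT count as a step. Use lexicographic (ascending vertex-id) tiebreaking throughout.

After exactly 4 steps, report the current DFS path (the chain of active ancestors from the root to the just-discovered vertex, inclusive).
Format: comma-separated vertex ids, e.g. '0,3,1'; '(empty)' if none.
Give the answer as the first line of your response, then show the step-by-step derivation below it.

8,4,3,2

step 1: discover 8; path=8; order=8
step 2: discover 4; path=8>4; order=8,4
step 3: discover 3; path=8>4>3; order=8,4,3
step 4: discover 2; path=8>4>3>2; order=8,4,3,2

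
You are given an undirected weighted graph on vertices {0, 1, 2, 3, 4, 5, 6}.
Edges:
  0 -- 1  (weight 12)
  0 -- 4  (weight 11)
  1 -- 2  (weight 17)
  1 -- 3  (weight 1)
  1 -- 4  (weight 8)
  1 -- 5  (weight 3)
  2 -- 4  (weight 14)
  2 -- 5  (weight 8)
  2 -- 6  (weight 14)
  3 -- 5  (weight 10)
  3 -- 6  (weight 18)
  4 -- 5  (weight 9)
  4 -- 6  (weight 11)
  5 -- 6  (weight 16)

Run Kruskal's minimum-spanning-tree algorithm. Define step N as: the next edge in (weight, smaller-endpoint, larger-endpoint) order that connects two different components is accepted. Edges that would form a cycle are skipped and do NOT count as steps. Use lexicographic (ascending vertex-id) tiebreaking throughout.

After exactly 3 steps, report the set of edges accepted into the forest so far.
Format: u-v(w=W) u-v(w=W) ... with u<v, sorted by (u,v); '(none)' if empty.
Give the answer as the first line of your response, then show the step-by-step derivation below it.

1-3(w=1) 1-4(w=8) 1-5(w=3)

step 1: add edge 1-3 (w=1); MST = {1-3(w=1)}
step 2: add edge 1-5 (w=3); MST = {1-3(w=1) 1-5(w=3)}
step 3: add edge 1-4 (w=8); MST = {1-3(w=1) 1-4(w=8) 1-5(w=3)}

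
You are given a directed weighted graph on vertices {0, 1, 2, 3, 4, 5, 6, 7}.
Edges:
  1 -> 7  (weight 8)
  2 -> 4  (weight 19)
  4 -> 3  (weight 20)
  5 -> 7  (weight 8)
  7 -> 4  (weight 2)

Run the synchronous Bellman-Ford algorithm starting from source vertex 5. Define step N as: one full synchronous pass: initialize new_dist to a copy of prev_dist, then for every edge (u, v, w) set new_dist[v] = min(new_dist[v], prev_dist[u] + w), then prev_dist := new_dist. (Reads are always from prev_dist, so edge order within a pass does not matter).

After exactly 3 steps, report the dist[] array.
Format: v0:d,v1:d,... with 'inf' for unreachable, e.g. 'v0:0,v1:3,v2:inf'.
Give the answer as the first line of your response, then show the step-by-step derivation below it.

v0:inf,v1:inf,v2:inf,v3:30,v4:10,v5:0,v6:inf,v7:8

step 1: dist = v0:inf,v1:inf,v2:inf,v3:inf,v4:inf,v5:0,v6:inf,v7:8
step 2: dist = v0:inf,v1:inf,v2:inf,v3:inf,v4:10,v5:0,v6:inf,v7:8
step 3: dist = v0:inf,v1:inf,v2:inf,v3:30,v4:10,v5:0,v6:inf,v7:8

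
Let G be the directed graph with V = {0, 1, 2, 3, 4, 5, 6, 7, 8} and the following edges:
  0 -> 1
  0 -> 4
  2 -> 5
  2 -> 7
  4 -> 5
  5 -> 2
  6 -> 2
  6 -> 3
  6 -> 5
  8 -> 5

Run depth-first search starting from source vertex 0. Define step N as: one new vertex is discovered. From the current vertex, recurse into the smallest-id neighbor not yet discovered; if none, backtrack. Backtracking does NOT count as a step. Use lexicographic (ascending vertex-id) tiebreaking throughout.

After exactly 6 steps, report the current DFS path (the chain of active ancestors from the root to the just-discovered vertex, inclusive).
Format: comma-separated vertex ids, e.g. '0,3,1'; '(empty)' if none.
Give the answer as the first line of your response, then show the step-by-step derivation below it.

0,4,5,2,7

step 1: discover 0; path=0; order=0
step 2: discover 1; path=0>1; order=0,1
step 3: discover 4; path=0>4; order=0,1,4
step 4: discover 5; path=0>4>5; order=0,1,4,5
step 5: discover 2; path=0>4>5>2; order=0,1,4,5,2
step 6: discover 7; path=0>4>5>2>7; order=0,1,4,5,2,7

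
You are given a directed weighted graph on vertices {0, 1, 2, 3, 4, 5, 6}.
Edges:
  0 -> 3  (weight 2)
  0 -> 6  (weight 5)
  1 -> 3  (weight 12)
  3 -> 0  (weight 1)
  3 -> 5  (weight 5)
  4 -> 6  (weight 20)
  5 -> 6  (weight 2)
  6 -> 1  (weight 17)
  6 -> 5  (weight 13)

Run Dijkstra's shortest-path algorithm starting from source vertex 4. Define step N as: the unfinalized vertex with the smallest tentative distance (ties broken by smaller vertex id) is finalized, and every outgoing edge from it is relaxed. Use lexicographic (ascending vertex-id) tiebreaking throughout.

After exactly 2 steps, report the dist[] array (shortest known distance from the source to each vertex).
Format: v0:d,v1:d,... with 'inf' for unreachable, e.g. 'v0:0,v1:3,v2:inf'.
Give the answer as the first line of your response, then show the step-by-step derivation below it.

v0:inf,v1:37,v2:inf,v3:inf,v4:0,v5:33,v6:20

step 1: dist = v0:inf,v1:inf,v2:inf,v3:inf,v4:0,v5:inf,v6:20
step 2: dist = v0:inf,v1:37,v2:inf,v3:inf,v4:0,v5:33,v6:20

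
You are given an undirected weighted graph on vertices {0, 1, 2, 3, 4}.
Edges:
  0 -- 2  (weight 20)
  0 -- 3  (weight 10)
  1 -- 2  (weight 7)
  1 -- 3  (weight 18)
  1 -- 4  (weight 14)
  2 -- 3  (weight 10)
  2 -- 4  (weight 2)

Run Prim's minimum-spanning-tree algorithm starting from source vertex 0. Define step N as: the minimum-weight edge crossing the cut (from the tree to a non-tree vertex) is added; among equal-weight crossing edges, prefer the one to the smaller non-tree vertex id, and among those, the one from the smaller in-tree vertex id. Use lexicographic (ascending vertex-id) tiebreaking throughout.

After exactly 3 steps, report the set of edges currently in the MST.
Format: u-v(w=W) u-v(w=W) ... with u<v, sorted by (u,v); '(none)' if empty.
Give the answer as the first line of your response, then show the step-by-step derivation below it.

0-3(w=10) 2-3(w=10) 2-4(w=2)

step 1: add edge 0-3 (w=10); MST = {0-3(w=10)}
step 2: add edge 2-3 (w=10); MST = {0-3(w=10) 2-3(w=10)}
step 3: add edge 2-4 (w=2); MST = {0-3(w=10) 2-3(w=10) 2-4(w=2)}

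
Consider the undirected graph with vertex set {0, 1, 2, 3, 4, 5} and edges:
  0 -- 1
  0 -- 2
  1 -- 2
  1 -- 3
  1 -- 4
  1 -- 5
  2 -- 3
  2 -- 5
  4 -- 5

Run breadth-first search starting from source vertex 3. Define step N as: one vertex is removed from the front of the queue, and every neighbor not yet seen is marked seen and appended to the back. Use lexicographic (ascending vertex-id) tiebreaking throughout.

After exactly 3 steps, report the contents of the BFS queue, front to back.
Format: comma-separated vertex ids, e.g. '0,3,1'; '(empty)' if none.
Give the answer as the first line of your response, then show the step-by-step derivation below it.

0,4,5

step 1: dequeue 3; queue=[1,2]; order=3
step 2: dequeue 1; queue=[2,0,4,5]; order=3,1
step 3: dequeue 2; queue=[0,4,5]; order=3,1,2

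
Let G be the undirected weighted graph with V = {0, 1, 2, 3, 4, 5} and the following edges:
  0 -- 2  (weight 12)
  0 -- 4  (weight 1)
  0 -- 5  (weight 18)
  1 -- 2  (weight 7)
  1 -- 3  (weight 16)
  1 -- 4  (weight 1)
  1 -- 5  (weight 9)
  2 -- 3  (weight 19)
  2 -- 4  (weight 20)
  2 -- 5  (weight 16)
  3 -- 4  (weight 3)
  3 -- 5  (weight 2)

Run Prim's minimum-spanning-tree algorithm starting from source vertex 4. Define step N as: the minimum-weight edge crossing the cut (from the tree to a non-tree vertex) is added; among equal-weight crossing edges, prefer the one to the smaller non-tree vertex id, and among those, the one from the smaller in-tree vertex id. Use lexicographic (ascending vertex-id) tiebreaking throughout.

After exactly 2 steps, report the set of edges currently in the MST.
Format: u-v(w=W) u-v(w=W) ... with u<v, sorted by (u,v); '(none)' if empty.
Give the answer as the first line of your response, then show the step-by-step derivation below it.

0-4(w=1) 1-4(w=1)

step 1: add edge 0-4 (w=1); MST = {0-4(w=1)}
step 2: add edge 1-4 (w=1); MST = {0-4(w=1) 1-4(w=1)}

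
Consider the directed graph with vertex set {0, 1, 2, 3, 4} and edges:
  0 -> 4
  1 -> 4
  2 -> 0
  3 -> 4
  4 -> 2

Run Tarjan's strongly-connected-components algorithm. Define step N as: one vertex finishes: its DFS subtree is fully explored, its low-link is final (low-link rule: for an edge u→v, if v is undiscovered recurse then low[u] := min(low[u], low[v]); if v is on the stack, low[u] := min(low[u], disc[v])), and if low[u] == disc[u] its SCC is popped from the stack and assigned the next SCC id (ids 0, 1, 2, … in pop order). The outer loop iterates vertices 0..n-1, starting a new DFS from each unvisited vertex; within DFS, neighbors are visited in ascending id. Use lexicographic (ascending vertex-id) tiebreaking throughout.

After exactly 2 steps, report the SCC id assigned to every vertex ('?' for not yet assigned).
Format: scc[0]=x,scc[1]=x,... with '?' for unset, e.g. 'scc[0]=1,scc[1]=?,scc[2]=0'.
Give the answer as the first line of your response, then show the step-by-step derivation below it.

scc[0]=?,scc[1]=?,scc[2]=?,scc[3]=?,scc[4]=?

step 1: low=(low[0]=0,low[1]=?,low[2]=0,low[3]=?,low[4]=1); scc=(scc[0]=?,scc[1]=?,scc[2]=?,scc[3]=?,scc[4]=?)
step 2: low=(low[0]=0,low[1]=?,low[2]=0,low[3]=?,low[4]=0); scc=(scc[0]=?,scc[1]=?,scc[2]=?,scc[3]=?,scc[4]=?)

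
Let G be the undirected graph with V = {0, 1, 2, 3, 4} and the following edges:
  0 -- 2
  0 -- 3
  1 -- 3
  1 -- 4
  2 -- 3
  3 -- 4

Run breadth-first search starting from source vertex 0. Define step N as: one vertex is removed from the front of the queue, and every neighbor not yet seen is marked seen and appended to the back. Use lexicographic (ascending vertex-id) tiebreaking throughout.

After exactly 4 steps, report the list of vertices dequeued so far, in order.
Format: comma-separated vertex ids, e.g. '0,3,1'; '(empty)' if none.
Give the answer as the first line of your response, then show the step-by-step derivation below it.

0,2,3,1

step 1: dequeue 0; queue=[2,3]; order=0
step 2: dequeue 2; queue=[3]; order=0,2
step 3: dequeue 3; queue=[1,4]; order=0,2,3
step 4: dequeue 1; queue=[4]; order=0,2,3,1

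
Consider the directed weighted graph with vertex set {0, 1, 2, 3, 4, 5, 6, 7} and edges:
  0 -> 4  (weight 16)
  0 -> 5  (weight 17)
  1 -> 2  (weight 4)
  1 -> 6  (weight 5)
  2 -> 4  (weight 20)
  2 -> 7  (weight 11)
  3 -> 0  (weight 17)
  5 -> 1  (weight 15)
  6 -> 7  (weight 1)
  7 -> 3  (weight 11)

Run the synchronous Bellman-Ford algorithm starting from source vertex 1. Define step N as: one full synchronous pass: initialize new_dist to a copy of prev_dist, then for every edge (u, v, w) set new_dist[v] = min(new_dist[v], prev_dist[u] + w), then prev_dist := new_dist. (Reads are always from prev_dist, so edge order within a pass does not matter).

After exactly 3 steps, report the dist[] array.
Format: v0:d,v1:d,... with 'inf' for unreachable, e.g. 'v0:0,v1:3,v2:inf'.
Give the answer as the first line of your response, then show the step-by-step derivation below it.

v0:inf,v1:0,v2:4,v3:17,v4:24,v5:inf,v6:5,v7:6

step 1: dist = v0:inf,v1:0,v2:4,v3:inf,v4:inf,v5:inf,v6:5,v7:inf
step 2: dist = v0:inf,v1:0,v2:4,v3:inf,v4:24,v5:inf,v6:5,v7:6
step 3: dist = v0:inf,v1:0,v2:4,v3:17,v4:24,v5:inf,v6:5,v7:6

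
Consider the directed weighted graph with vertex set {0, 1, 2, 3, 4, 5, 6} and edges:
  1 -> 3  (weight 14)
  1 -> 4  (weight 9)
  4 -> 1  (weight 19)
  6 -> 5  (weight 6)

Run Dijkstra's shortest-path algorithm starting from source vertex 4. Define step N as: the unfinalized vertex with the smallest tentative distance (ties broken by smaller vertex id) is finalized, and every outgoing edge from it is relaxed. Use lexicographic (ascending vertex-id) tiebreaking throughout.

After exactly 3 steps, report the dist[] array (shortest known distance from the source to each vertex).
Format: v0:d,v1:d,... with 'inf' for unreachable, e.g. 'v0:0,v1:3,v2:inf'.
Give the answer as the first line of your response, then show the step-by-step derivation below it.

v0:inf,v1:19,v2:inf,v3:33,v4:0,v5:inf,v6:inf

step 1: dist = v0:inf,v1:19,v2:inf,v3:inf,v4:0,v5:inf,v6:inf
step 2: dist = v0:inf,v1:19,v2:inf,v3:33,v4:0,v5:inf,v6:inf
step 3: dist = v0:inf,v1:19,v2:inf,v3:33,v4:0,v5:inf,v6:inf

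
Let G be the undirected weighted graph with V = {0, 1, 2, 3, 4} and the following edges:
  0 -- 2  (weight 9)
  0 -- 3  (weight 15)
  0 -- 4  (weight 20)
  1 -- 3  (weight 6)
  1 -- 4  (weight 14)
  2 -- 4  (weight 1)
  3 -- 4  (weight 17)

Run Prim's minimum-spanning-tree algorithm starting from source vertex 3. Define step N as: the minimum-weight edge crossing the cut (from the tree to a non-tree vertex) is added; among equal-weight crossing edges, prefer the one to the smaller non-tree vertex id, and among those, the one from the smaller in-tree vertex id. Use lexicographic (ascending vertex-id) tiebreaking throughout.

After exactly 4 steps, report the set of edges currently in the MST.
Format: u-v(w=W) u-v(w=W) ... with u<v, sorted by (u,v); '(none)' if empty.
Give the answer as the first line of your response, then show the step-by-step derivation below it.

0-2(w=9) 1-3(w=6) 1-4(w=14) 2-4(w=1)

step 1: add edge 1-3 (w=6); MST = {1-3(w=6)}
step 2: add edge 1-4 (w=14); MST = {1-3(w=6) 1-4(w=14)}
step 3: add edge 2-4 (w=1); MST = {1-3(w=6) 1-4(w=14) 2-4(w=1)}
step 4: add edge 0-2 (w=9); MST = {0-2(w=9) 1-3(w=6) 1-4(w=14) 2-4(w=1)}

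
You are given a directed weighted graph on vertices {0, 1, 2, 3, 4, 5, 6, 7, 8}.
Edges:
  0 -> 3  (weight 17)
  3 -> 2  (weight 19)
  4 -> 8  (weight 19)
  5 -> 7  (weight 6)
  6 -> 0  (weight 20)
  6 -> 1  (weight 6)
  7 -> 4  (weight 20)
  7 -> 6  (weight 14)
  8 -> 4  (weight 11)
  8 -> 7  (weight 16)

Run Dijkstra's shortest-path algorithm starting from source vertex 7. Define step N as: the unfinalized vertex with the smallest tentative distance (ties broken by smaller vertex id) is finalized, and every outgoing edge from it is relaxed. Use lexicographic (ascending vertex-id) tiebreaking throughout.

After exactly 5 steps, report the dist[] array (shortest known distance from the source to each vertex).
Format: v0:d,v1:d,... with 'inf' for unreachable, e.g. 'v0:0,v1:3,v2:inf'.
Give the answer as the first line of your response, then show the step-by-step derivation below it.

v0:34,v1:20,v2:inf,v3:51,v4:20,v5:inf,v6:14,v7:0,v8:39

step 1: dist = v0:inf,v1:inf,v2:inf,v3:inf,v4:20,v5:inf,v6:14,v7:0,v8:inf
step 2: dist = v0:34,v1:20,v2:inf,v3:inf,v4:20,v5:inf,v6:14,v7:0,v8:inf
step 3: dist = v0:34,v1:20,v2:inf,v3:inf,v4:20,v5:inf,v6:14,v7:0,v8:inf
step 4: dist = v0:34,v1:20,v2:inf,v3:inf,v4:20,v5:inf,v6:14,v7:0,v8:39
step 5: dist = v0:34,v1:20,v2:inf,v3:51,v4:20,v5:inf,v6:14,v7:0,v8:39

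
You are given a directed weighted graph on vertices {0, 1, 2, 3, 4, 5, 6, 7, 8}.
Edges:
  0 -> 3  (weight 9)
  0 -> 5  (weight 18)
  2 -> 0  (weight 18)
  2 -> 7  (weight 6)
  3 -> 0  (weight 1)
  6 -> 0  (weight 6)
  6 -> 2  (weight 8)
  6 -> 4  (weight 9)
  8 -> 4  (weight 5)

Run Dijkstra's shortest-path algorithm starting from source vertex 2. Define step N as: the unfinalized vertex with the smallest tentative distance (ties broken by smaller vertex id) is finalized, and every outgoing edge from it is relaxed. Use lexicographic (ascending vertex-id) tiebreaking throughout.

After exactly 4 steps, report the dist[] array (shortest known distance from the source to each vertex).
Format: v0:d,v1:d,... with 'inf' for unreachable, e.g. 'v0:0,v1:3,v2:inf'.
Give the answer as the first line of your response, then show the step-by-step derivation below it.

v0:18,v1:inf,v2:0,v3:27,v4:inf,v5:36,v6:inf,v7:6,v8:inf

step 1: dist = v0:18,v1:inf,v2:0,v3:inf,v4:inf,v5:inf,v6:inf,v7:6,v8:inf
step 2: dist = v0:18,v1:inf,v2:0,v3:inf,v4:inf,v5:inf,v6:inf,v7:6,v8:inf
step 3: dist = v0:18,v1:inf,v2:0,v3:27,v4:inf,v5:36,v6:inf,v7:6,v8:inf
step 4: dist = v0:18,v1:inf,v2:0,v3:27,v4:inf,v5:36,v6:inf,v7:6,v8:inf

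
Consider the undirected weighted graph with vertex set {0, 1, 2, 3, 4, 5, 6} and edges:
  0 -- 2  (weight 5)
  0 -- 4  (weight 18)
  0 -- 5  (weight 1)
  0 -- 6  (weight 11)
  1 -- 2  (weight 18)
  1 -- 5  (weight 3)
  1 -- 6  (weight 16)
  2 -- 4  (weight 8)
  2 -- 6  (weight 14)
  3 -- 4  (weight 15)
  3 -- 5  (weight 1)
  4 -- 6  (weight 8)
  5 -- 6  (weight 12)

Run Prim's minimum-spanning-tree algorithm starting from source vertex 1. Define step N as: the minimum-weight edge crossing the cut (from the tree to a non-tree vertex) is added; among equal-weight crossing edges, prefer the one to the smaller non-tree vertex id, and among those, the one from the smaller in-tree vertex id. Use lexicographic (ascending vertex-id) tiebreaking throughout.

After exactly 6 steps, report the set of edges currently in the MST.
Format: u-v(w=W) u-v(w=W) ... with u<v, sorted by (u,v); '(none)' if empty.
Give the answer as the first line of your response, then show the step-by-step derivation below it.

0-2(w=5) 0-5(w=1) 1-5(w=3) 2-4(w=8) 3-5(w=1) 4-6(w=8)

step 1: add edge 1-5 (w=3); MST = {1-5(w=3)}
step 2: add edge 0-5 (w=1); MST = {0-5(w=1) 1-5(w=3)}
step 3: add edge 3-5 (w=1); MST = {0-5(w=1) 1-5(w=3) 3-5(w=1)}
step 4: add edge 0-2 (w=5); MST = {0-2(w=5) 0-5(w=1) 1-5(w=3) 3-5(w=1)}
step 5: add edge 2-4 (w=8); MST = {0-2(w=5) 0-5(w=1) 1-5(w=3) 2-4(w=8) 3-5(w=1)}
step 6: add edge 4-6 (w=8); MST = {0-2(w=5) 0-5(w=1) 1-5(w=3) 2-4(w=8) 3-5(w=1) 4-6(w=8)}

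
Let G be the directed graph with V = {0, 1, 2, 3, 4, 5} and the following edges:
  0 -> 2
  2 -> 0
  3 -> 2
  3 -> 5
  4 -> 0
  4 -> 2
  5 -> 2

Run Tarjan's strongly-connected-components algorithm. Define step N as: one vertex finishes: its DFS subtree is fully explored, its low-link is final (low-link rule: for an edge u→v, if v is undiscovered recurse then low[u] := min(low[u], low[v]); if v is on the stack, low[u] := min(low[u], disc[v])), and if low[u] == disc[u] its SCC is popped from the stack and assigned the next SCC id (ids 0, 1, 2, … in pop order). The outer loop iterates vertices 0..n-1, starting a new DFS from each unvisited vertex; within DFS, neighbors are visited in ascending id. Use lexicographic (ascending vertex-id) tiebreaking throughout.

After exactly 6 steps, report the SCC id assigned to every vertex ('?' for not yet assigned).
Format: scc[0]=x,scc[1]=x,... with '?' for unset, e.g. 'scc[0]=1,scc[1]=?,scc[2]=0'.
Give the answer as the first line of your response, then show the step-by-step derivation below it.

scc[0]=0,scc[1]=1,scc[2]=0,scc[3]=3,scc[4]=4,scc[5]=2

step 1: low=(low[0]=0,low[1]=?,low[2]=0,low[3]=?,low[4]=?,low[5]=?); scc=(scc[0]=?,scc[1]=?,scc[2]=?,scc[3]=?,scc[4]=?,scc[5]=?)
step 2: low=(low[0]=0,low[1]=?,low[2]=0,low[3]=?,low[4]=?,low[5]=?); scc=(scc[0]=0,scc[1]=?,scc[2]=0,scc[3]=?,scc[4]=?,scc[5]=?)
step 3: low=(low[0]=0,low[1]=2,low[2]=0,low[3]=?,low[4]=?,low[5]=?); scc=(scc[0]=0,scc[1]=1,scc[2]=0,scc[3]=?,scc[4]=?,scc[5]=?)
step 4: low=(low[0]=0,low[1]=2,low[2]=0,low[3]=3,low[4]=?,low[5]=4); scc=(scc[0]=0,scc[1]=1,scc[2]=0,scc[3]=?,scc[4]=?,scc[5]=2)
step 5: low=(low[0]=0,low[1]=2,low[2]=0,low[3]=3,low[4]=?,low[5]=4); scc=(scc[0]=0,scc[1]=1,scc[2]=0,scc[3]=3,scc[4]=?,scc[5]=2)
step 6: low=(low[0]=0,low[1]=2,low[2]=0,low[3]=3,low[4]=5,low[5]=4); scc=(scc[0]=0,scc[1]=1,scc[2]=0,scc[3]=3,scc[4]=4,scc[5]=2)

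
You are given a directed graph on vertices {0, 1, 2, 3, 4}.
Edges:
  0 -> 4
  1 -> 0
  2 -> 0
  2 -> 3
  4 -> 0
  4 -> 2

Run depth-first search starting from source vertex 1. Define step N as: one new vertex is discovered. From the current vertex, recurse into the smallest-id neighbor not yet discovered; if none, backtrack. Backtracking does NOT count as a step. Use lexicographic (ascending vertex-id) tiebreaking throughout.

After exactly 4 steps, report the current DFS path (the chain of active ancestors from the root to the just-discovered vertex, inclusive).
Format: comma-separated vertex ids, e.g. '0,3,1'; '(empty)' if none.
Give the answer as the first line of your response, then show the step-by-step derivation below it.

1,0,4,2

step 1: discover 1; path=1; order=1
step 2: discover 0; path=1>0; order=1,0
step 3: discover 4; path=1>0>4; order=1,0,4
step 4: discover 2; path=1>0>4>2; order=1,0,4,2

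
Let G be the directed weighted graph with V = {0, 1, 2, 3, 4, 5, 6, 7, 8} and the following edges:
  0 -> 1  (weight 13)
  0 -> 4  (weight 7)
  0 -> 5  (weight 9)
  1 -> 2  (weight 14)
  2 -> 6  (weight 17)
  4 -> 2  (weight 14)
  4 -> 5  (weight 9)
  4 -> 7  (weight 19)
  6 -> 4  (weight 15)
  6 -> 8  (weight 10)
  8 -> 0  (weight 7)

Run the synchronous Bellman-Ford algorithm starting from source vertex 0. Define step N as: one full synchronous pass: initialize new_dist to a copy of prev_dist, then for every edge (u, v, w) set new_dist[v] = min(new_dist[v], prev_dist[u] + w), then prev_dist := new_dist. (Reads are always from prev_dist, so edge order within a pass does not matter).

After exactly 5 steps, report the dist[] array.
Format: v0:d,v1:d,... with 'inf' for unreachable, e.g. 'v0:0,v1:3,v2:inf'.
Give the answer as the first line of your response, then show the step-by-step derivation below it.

v0:0,v1:13,v2:21,v3:inf,v4:7,v5:9,v6:38,v7:26,v8:48

step 1: dist = v0:0,v1:13,v2:inf,v3:inf,v4:7,v5:9,v6:inf,v7:inf,v8:inf
step 2: dist = v0:0,v1:13,v2:21,v3:inf,v4:7,v5:9,v6:inf,v7:26,v8:inf
step 3: dist = v0:0,v1:13,v2:21,v3:inf,v4:7,v5:9,v6:38,v7:26,v8:inf
step 4: dist = v0:0,v1:13,v2:21,v3:inf,v4:7,v5:9,v6:38,v7:26,v8:48
step 5: dist = v0:0,v1:13,v2:21,v3:inf,v4:7,v5:9,v6:38,v7:26,v8:48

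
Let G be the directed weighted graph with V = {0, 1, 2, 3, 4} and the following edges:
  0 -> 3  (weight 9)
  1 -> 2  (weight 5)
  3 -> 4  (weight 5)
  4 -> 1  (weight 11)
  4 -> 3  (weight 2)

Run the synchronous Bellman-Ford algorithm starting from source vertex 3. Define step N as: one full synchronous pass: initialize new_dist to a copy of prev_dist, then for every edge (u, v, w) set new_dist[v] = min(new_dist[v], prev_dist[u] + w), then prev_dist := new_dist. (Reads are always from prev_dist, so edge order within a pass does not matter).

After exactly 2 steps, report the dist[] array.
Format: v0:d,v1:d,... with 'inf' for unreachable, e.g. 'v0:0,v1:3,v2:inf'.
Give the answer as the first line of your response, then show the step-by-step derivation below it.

v0:inf,v1:16,v2:inf,v3:0,v4:5

step 1: dist = v0:inf,v1:inf,v2:inf,v3:0,v4:5
step 2: dist = v0:inf,v1:16,v2:inf,v3:0,v4:5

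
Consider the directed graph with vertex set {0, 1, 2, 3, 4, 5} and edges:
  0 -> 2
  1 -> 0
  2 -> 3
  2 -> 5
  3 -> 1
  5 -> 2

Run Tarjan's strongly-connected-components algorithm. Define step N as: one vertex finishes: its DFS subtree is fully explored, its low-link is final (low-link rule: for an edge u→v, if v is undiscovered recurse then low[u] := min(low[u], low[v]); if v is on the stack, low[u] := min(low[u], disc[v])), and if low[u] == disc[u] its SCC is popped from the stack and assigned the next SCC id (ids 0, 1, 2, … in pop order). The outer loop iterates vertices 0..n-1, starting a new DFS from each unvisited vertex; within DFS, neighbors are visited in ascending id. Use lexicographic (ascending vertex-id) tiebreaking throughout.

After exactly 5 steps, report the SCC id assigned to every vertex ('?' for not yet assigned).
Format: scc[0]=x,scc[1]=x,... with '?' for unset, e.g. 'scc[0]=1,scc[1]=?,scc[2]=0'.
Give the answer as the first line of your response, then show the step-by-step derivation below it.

scc[0]=0,scc[1]=0,scc[2]=0,scc[3]=0,scc[4]=?,scc[5]=0

step 1: low=(low[0]=0,low[1]=0,low[2]=1,low[3]=2,low[4]=?,low[5]=?); scc=(scc[0]=?,scc[1]=?,scc[2]=?,scc[3]=?,scc[4]=?,scc[5]=?)
step 2: low=(low[0]=0,low[1]=0,low[2]=1,low[3]=0,low[4]=?,low[5]=?); scc=(scc[0]=?,scc[1]=?,scc[2]=?,scc[3]=?,scc[4]=?,scc[5]=?)
step 3: low=(low[0]=0,low[1]=0,low[2]=0,low[3]=0,low[4]=?,low[5]=1); scc=(scc[0]=?,scc[1]=?,scc[2]=?,scc[3]=?,scc[4]=?,scc[5]=?)
step 4: low=(low[0]=0,low[1]=0,low[2]=0,low[3]=0,low[4]=?,low[5]=1); scc=(scc[0]=?,scc[1]=?,scc[2]=?,scc[3]=?,scc[4]=?,scc[5]=?)
step 5: low=(low[0]=0,low[1]=0,low[2]=0,low[3]=0,low[4]=?,low[5]=1); scc=(scc[0]=0,scc[1]=0,scc[2]=0,scc[3]=0,scc[4]=?,scc[5]=0)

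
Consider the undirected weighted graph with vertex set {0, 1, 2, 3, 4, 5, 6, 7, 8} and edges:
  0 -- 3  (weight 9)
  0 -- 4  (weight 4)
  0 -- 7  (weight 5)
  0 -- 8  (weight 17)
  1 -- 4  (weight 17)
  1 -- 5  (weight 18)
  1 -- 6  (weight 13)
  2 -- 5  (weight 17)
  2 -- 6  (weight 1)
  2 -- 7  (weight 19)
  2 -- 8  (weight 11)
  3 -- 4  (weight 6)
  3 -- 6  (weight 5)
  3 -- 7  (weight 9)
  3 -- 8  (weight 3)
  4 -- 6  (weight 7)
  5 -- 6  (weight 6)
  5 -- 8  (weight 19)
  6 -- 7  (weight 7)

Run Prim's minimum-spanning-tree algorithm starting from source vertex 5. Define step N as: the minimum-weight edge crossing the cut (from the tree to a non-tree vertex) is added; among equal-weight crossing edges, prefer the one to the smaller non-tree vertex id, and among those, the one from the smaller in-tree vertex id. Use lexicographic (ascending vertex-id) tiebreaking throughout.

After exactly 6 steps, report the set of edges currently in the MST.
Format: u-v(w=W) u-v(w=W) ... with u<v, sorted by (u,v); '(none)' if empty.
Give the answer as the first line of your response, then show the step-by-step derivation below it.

0-4(w=4) 2-6(w=1) 3-4(w=6) 3-6(w=5) 3-8(w=3) 5-6(w=6)

step 1: add edge 5-6 (w=6); MST = {5-6(w=6)}
step 2: add edge 2-6 (w=1); MST = {2-6(w=1) 5-6(w=6)}
step 3: add edge 3-6 (w=5); MST = {2-6(w=1) 3-6(w=5) 5-6(w=6)}
step 4: add edge 3-8 (w=3); MST = {2-6(w=1) 3-6(w=5) 3-8(w=3) 5-6(w=6)}
step 5: add edge 3-4 (w=6); MST = {2-6(w=1) 3-4(w=6) 3-6(w=5) 3-8(w=3) 5-6(w=6)}
step 6: add edge 0-4 (w=4); MST = {0-4(w=4) 2-6(w=1) 3-4(w=6) 3-6(w=5) 3-8(w=3) 5-6(w=6)}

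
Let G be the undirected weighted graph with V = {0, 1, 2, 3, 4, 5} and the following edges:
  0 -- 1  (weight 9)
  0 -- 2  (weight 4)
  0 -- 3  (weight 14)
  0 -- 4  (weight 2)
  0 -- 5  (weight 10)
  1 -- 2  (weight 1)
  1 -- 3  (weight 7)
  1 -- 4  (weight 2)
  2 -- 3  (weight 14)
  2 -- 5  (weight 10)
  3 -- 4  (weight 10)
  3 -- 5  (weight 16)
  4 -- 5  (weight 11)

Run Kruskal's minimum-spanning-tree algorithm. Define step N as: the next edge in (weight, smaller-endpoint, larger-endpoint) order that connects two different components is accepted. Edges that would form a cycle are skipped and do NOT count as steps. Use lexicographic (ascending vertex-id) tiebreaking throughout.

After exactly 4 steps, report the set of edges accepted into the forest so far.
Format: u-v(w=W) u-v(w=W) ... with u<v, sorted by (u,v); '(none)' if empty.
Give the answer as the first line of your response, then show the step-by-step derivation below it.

0-4(w=2) 1-2(w=1) 1-3(w=7) 1-4(w=2)

step 1: add edge 1-2 (w=1); MST = {1-2(w=1)}
step 2: add edge 0-4 (w=2); MST = {0-4(w=2) 1-2(w=1)}
step 3: add edge 1-4 (w=2); MST = {0-4(w=2) 1-2(w=1) 1-4(w=2)}
step 4: add edge 1-3 (w=7); MST = {0-4(w=2) 1-2(w=1) 1-3(w=7) 1-4(w=2)}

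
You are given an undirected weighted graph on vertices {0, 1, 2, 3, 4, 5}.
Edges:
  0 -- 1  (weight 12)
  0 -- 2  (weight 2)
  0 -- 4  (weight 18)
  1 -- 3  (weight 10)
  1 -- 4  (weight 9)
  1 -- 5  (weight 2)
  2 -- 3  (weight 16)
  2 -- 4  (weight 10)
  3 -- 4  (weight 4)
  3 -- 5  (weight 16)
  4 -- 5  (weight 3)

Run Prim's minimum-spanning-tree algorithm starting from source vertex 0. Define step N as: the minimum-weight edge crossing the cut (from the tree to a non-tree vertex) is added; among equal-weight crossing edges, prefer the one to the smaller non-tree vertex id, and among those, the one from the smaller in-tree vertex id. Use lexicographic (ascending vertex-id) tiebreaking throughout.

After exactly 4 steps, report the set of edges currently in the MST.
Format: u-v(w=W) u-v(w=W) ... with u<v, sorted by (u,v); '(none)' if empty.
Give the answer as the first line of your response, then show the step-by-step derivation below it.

0-2(w=2) 1-5(w=2) 2-4(w=10) 4-5(w=3)

step 1: add edge 0-2 (w=2); MST = {0-2(w=2)}
step 2: add edge 2-4 (w=10); MST = {0-2(w=2) 2-4(w=10)}
step 3: add edge 4-5 (w=3); MST = {0-2(w=2) 2-4(w=10) 4-5(w=3)}
step 4: add edge 1-5 (w=2); MST = {0-2(w=2) 1-5(w=2) 2-4(w=10) 4-5(w=3)}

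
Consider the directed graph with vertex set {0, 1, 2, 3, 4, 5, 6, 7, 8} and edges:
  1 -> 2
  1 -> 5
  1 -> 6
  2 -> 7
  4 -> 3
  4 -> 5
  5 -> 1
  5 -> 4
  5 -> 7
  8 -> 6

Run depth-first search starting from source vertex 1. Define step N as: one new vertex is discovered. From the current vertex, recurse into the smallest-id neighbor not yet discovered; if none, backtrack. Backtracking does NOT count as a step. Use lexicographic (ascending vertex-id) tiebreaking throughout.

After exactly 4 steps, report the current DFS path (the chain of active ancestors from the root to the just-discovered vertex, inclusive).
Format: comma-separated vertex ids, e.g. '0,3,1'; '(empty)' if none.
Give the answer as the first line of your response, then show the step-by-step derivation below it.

1,5

step 1: discover 1; path=1; order=1
step 2: discover 2; path=1>2; order=1,2
step 3: discover 7; path=1>2>7; order=1,2,7
step 4: discover 5; path=1>5; order=1,2,7,5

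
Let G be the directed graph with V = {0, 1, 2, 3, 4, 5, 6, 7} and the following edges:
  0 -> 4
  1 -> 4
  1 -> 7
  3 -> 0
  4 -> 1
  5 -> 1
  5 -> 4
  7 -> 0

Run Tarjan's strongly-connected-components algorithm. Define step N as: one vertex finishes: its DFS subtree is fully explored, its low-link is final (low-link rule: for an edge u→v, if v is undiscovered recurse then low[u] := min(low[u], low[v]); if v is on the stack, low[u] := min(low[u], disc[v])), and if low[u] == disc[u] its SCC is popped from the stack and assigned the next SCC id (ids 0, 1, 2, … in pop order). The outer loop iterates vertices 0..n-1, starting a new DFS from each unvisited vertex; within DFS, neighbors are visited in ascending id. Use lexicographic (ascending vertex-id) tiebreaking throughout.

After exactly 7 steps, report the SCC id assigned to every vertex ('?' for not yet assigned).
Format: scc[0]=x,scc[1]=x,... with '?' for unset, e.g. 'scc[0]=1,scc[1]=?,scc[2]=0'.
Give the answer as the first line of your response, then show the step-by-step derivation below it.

scc[0]=0,scc[1]=0,scc[2]=1,scc[3]=2,scc[4]=0,scc[5]=3,scc[6]=?,scc[7]=0

step 1: low=(low[0]=0,low[1]=1,low[2]=?,low[3]=?,low[4]=1,low[5]=?,low[6]=?,low[7]=0); scc=(scc[0]=?,scc[1]=?,scc[2]=?,scc[3]=?,scc[4]=?,scc[5]=?,scc[6]=?,scc[7]=?)
step 2: low=(low[0]=0,low[1]=0,low[2]=?,low[3]=?,low[4]=1,low[5]=?,low[6]=?,low[7]=0); scc=(scc[0]=?,scc[1]=?,scc[2]=?,scc[3]=?,scc[4]=?,scc[5]=?,scc[6]=?,scc[7]=?)
step 3: low=(low[0]=0,low[1]=0,low[2]=?,low[3]=?,low[4]=0,low[5]=?,low[6]=?,low[7]=0); scc=(scc[0]=?,scc[1]=?,scc[2]=?,scc[3]=?,scc[4]=?,scc[5]=?,scc[6]=?,scc[7]=?)
step 4: low=(low[0]=0,low[1]=0,low[2]=?,low[3]=?,low[4]=0,low[5]=?,low[6]=?,low[7]=0); scc=(scc[0]=0,scc[1]=0,scc[2]=?,scc[3]=?,scc[4]=0,scc[5]=?,scc[6]=?,scc[7]=0)
step 5: low=(low[0]=0,low[1]=0,low[2]=4,low[3]=?,low[4]=0,low[5]=?,low[6]=?,low[7]=0); scc=(scc[0]=0,scc[1]=0,scc[2]=1,scc[3]=?,scc[4]=0,scc[5]=?,scc[6]=?,scc[7]=0)
step 6: low=(low[0]=0,low[1]=0,low[2]=4,low[3]=5,low[4]=0,low[5]=?,low[6]=?,low[7]=0); scc=(scc[0]=0,scc[1]=0,scc[2]=1,scc[3]=2,scc[4]=0,scc[5]=?,scc[6]=?,scc[7]=0)
step 7: low=(low[0]=0,low[1]=0,low[2]=4,low[3]=5,low[4]=0,low[5]=6,low[6]=?,low[7]=0); scc=(scc[0]=0,scc[1]=0,scc[2]=1,scc[3]=2,scc[4]=0,scc[5]=3,scc[6]=?,scc[7]=0)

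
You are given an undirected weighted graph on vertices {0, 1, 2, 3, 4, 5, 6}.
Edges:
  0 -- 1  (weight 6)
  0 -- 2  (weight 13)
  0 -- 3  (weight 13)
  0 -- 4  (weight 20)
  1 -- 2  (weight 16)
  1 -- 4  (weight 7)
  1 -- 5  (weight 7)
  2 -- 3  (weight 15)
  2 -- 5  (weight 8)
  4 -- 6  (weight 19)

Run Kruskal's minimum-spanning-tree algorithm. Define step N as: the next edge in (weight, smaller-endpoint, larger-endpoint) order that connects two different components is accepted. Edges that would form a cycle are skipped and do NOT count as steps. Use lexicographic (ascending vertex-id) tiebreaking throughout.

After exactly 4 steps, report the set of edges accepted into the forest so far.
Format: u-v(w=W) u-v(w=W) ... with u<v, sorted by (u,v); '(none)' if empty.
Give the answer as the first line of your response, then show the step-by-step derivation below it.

0-1(w=6) 1-4(w=7) 1-5(w=7) 2-5(w=8)

step 1: add edge 0-1 (w=6); MST = {0-1(w=6)}
step 2: add edge 1-4 (w=7); MST = {0-1(w=6) 1-4(w=7)}
step 3: add edge 1-5 (w=7); MST = {0-1(w=6) 1-4(w=7) 1-5(w=7)}
step 4: add edge 2-5 (w=8); MST = {0-1(w=6) 1-4(w=7) 1-5(w=7) 2-5(w=8)}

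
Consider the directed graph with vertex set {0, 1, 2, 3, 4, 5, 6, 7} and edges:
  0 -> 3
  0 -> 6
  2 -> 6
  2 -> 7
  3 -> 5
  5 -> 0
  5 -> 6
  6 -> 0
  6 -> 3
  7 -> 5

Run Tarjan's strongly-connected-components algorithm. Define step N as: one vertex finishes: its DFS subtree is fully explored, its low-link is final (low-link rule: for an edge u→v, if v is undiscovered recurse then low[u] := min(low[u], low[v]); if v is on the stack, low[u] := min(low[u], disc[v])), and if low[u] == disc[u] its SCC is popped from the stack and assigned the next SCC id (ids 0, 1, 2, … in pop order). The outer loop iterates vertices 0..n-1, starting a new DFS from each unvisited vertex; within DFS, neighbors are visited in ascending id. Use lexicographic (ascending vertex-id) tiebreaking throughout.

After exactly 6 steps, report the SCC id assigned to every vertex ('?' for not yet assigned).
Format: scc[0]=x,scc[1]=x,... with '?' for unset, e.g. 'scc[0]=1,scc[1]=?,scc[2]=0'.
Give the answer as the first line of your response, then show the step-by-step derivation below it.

scc[0]=0,scc[1]=1,scc[2]=?,scc[3]=0,scc[4]=?,scc[5]=0,scc[6]=0,scc[7]=2

step 1: low=(low[0]=0,low[1]=?,low[2]=?,low[3]=1,low[4]=?,low[5]=0,low[6]=0,low[7]=?); scc=(scc[0]=?,scc[1]=?,scc[2]=?,scc[3]=?,scc[4]=?,scc[5]=?,scc[6]=?,scc[7]=?)
step 2: low=(low[0]=0,low[1]=?,low[2]=?,low[3]=1,low[4]=?,low[5]=0,low[6]=0,low[7]=?); scc=(scc[0]=?,scc[1]=?,scc[2]=?,scc[3]=?,scc[4]=?,scc[5]=?,scc[6]=?,scc[7]=?)
step 3: low=(low[0]=0,low[1]=?,low[2]=?,low[3]=0,low[4]=?,low[5]=0,low[6]=0,low[7]=?); scc=(scc[0]=?,scc[1]=?,scc[2]=?,scc[3]=?,scc[4]=?,scc[5]=?,scc[6]=?,scc[7]=?)
step 4: low=(low[0]=0,low[1]=?,low[2]=?,low[3]=0,low[4]=?,low[5]=0,low[6]=0,low[7]=?); scc=(scc[0]=0,scc[1]=?,scc[2]=?,scc[3]=0,scc[4]=?,scc[5]=0,scc[6]=0,scc[7]=?)
step 5: low=(low[0]=0,low[1]=4,low[2]=?,low[3]=0,low[4]=?,low[5]=0,low[6]=0,low[7]=?); scc=(scc[0]=0,scc[1]=1,scc[2]=?,scc[3]=0,scc[4]=?,scc[5]=0,scc[6]=0,scc[7]=?)
step 6: low=(low[0]=0,low[1]=4,low[2]=5,low[3]=0,low[4]=?,low[5]=0,low[6]=0,low[7]=6); scc=(scc[0]=0,scc[1]=1,scc[2]=?,scc[3]=0,scc[4]=?,scc[5]=0,scc[6]=0,scc[7]=2)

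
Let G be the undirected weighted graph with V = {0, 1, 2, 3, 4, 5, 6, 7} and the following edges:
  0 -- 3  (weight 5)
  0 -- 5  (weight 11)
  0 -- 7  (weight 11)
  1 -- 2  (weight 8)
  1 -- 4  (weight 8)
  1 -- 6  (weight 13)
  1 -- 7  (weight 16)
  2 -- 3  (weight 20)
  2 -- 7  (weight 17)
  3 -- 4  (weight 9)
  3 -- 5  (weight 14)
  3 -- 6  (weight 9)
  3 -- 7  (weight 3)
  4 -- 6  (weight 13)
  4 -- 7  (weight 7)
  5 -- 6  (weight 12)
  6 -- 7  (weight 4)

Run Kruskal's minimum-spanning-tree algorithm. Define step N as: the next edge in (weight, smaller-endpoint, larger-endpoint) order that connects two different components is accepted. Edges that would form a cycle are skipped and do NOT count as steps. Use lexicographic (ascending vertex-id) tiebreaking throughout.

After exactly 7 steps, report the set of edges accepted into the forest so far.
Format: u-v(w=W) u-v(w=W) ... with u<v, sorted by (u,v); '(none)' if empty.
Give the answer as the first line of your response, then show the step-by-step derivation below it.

0-3(w=5) 0-5(w=11) 1-2(w=8) 1-4(w=8) 3-7(w=3) 4-7(w=7) 6-7(w=4)

step 1: add edge 3-7 (w=3); MST = {3-7(w=3)}
step 2: add edge 6-7 (w=4); MST = {3-7(w=3) 6-7(w=4)}
step 3: add edge 0-3 (w=5); MST = {0-3(w=5) 3-7(w=3) 6-7(w=4)}
step 4: add edge 4-7 (w=7); MST = {0-3(w=5) 3-7(w=3) 4-7(w=7) 6-7(w=4)}
step 5: add edge 1-2 (w=8); MST = {0-3(w=5) 1-2(w=8) 3-7(w=3) 4-7(w=7) 6-7(w=4)}
step 6: add edge 1-4 (w=8); MST = {0-3(w=5) 1-2(w=8) 1-4(w=8) 3-7(w=3) 4-7(w=7) 6-7(w=4)}
step 7: add edge 0-5 (w=11); MST = {0-3(w=5) 0-5(w=11) 1-2(w=8) 1-4(w=8) 3-7(w=3) 4-7(w=7) 6-7(w=4)}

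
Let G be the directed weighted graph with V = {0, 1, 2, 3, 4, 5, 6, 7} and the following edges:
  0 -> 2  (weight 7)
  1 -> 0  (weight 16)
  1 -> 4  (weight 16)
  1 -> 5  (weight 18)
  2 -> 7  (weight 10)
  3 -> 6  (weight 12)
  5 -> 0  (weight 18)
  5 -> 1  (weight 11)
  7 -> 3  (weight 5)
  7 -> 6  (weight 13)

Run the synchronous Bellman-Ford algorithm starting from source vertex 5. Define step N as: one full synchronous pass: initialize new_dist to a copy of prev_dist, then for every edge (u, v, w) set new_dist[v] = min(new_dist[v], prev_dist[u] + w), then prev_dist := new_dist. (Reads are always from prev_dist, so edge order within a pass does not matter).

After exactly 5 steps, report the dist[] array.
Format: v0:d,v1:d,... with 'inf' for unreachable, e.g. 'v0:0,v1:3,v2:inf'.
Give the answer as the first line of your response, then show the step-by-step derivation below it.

v0:18,v1:11,v2:25,v3:40,v4:27,v5:0,v6:48,v7:35

step 1: dist = v0:18,v1:11,v2:inf,v3:inf,v4:inf,v5:0,v6:inf,v7:inf
step 2: dist = v0:18,v1:11,v2:25,v3:inf,v4:27,v5:0,v6:inf,v7:inf
step 3: dist = v0:18,v1:11,v2:25,v3:inf,v4:27,v5:0,v6:inf,v7:35
step 4: dist = v0:18,v1:11,v2:25,v3:40,v4:27,v5:0,v6:48,v7:35
step 5: dist = v0:18,v1:11,v2:25,v3:40,v4:27,v5:0,v6:48,v7:35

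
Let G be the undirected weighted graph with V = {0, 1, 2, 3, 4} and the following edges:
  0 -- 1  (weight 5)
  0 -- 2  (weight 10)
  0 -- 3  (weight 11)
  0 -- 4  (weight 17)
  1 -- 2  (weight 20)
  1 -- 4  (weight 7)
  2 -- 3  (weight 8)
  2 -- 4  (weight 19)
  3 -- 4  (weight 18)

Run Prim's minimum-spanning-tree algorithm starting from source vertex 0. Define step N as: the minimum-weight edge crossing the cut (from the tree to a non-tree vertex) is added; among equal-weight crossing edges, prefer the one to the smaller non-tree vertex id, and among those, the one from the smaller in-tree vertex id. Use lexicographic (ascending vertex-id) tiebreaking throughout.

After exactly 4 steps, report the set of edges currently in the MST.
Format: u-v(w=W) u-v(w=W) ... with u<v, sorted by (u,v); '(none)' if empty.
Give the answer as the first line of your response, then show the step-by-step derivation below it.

0-1(w=5) 0-2(w=10) 1-4(w=7) 2-3(w=8)

step 1: add edge 0-1 (w=5); MST = {0-1(w=5)}
step 2: add edge 1-4 (w=7); MST = {0-1(w=5) 1-4(w=7)}
step 3: add edge 0-2 (w=10); MST = {0-1(w=5) 0-2(w=10) 1-4(w=7)}
step 4: add edge 2-3 (w=8); MST = {0-1(w=5) 0-2(w=10) 1-4(w=7) 2-3(w=8)}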